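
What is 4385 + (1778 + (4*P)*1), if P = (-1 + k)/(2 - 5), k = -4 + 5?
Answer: 6163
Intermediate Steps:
k = 1
P = 0 (P = (-1 + 1)/(2 - 5) = 0/(-3) = 0*(-⅓) = 0)
4385 + (1778 + (4*P)*1) = 4385 + (1778 + (4*0)*1) = 4385 + (1778 + 0*1) = 4385 + (1778 + 0) = 4385 + 1778 = 6163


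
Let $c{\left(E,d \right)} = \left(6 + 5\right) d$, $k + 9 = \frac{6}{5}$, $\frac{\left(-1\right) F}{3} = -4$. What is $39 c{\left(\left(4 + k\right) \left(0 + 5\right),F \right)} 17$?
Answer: $87516$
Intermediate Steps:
$F = 12$ ($F = \left(-3\right) \left(-4\right) = 12$)
$k = - \frac{39}{5}$ ($k = -9 + \frac{6}{5} = - \frac{39}{5} \approx -7.8$)
$c{\left(E,d \right)} = 11 d$
$39 c{\left(\left(4 + k\right) \left(0 + 5\right),F \right)} 17 = 39 \cdot 11 \cdot 12 \cdot 17 = 39 \cdot 132 \cdot 17 = 5148 \cdot 17 = 87516$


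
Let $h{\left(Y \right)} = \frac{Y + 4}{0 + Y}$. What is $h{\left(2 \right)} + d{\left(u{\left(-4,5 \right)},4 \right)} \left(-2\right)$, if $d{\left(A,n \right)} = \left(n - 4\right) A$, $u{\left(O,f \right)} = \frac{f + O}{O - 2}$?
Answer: $3$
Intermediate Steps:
$h{\left(Y \right)} = \frac{4 + Y}{Y}$
$u{\left(O,f \right)} = \frac{O + f}{-2 + O}$
$d{\left(A,n \right)} = A \left(-4 + n\right)$ ($d{\left(A,n \right)} = \left(-4 + n\right) A = A \left(-4 + n\right)$)
$h{\left(2 \right)} + d{\left(u{\left(-4,5 \right)},4 \right)} \left(-2\right) = \frac{4 + 2}{2} + \frac{-4 + 5}{-2 - 4} \left(-4 + 4\right) \left(-2\right) = \frac{1}{2} \cdot 6 + \frac{1}{-6} \cdot 1 \cdot 0 \left(-2\right) = 3 + \left(- \frac{1}{6}\right) 1 \cdot 0 \left(-2\right) = 3 + \left(- \frac{1}{6}\right) 0 \left(-2\right) = 3 + 0 \left(-2\right) = 3 + 0 = 3$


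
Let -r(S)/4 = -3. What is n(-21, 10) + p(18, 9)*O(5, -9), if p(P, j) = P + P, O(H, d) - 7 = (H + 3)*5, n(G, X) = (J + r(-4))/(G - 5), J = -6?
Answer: 21993/13 ≈ 1691.8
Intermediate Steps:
r(S) = 12 (r(S) = -4*(-3) = 12)
n(G, X) = 6/(-5 + G) (n(G, X) = (-6 + 12)/(G - 5) = 6/(-5 + G))
O(H, d) = 22 + 5*H (O(H, d) = 7 + (H + 3)*5 = 7 + (3 + H)*5 = 7 + (15 + 5*H) = 22 + 5*H)
p(P, j) = 2*P
n(-21, 10) + p(18, 9)*O(5, -9) = 6/(-5 - 21) + (2*18)*(22 + 5*5) = 6/(-26) + 36*(22 + 25) = 6*(-1/26) + 36*47 = -3/13 + 1692 = 21993/13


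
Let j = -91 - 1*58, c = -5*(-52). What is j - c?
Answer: -409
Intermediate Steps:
c = 260
j = -149 (j = -91 - 58 = -149)
j - c = -149 - 1*260 = -149 - 260 = -409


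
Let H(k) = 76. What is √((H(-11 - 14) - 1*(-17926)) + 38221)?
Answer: 3*√6247 ≈ 237.11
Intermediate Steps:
√((H(-11 - 14) - 1*(-17926)) + 38221) = √((76 - 1*(-17926)) + 38221) = √((76 + 17926) + 38221) = √(18002 + 38221) = √56223 = 3*√6247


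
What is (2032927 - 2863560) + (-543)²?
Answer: -535784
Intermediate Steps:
(2032927 - 2863560) + (-543)² = -830633 + 294849 = -535784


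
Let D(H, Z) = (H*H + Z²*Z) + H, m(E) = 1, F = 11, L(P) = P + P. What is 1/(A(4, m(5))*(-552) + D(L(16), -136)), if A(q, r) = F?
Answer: -1/2520472 ≈ -3.9675e-7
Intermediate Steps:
L(P) = 2*P
A(q, r) = 11
D(H, Z) = H + H² + Z³ (D(H, Z) = (H² + Z³) + H = H + H² + Z³)
1/(A(4, m(5))*(-552) + D(L(16), -136)) = 1/(11*(-552) + (2*16 + (2*16)² + (-136)³)) = 1/(-6072 + (32 + 32² - 2515456)) = 1/(-6072 + (32 + 1024 - 2515456)) = 1/(-6072 - 2514400) = 1/(-2520472) = -1/2520472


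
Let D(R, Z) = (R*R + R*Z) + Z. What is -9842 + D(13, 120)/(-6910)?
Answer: -68010069/6910 ≈ -9842.3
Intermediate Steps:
D(R, Z) = Z + R² + R*Z (D(R, Z) = (R² + R*Z) + Z = Z + R² + R*Z)
-9842 + D(13, 120)/(-6910) = -9842 + (120 + 13² + 13*120)/(-6910) = -9842 + (120 + 169 + 1560)*(-1/6910) = -9842 + 1849*(-1/6910) = -9842 - 1849/6910 = -68010069/6910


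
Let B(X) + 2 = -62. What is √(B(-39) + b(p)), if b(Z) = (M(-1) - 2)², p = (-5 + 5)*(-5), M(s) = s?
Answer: I*√55 ≈ 7.4162*I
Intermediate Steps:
B(X) = -64 (B(X) = -2 - 62 = -64)
p = 0 (p = 0*(-5) = 0)
b(Z) = 9 (b(Z) = (-1 - 2)² = (-3)² = 9)
√(B(-39) + b(p)) = √(-64 + 9) = √(-55) = I*√55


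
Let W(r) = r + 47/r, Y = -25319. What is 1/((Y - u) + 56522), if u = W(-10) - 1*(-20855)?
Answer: 10/103627 ≈ 9.6500e-5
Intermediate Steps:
u = 208403/10 (u = (-10 + 47/(-10)) - 1*(-20855) = (-10 + 47*(-1/10)) + 20855 = (-10 - 47/10) + 20855 = -147/10 + 20855 = 208403/10 ≈ 20840.)
1/((Y - u) + 56522) = 1/((-25319 - 1*208403/10) + 56522) = 1/((-25319 - 208403/10) + 56522) = 1/(-461593/10 + 56522) = 1/(103627/10) = 10/103627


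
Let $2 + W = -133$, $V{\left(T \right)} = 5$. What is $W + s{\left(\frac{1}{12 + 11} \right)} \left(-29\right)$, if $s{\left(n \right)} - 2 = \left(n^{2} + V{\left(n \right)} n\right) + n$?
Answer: $- \frac{106128}{529} \approx -200.62$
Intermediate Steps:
$W = -135$ ($W = -2 - 133 = -135$)
$s{\left(n \right)} = 2 + n^{2} + 6 n$ ($s{\left(n \right)} = 2 + \left(\left(n^{2} + 5 n\right) + n\right) = 2 + \left(n^{2} + 6 n\right) = 2 + n^{2} + 6 n$)
$W + s{\left(\frac{1}{12 + 11} \right)} \left(-29\right) = -135 + \left(2 + \left(\frac{1}{12 + 11}\right)^{2} + \frac{6}{12 + 11}\right) \left(-29\right) = -135 + \left(2 + \left(\frac{1}{23}\right)^{2} + \frac{6}{23}\right) \left(-29\right) = -135 + \left(2 + \left(\frac{1}{23}\right)^{2} + 6 \cdot \frac{1}{23}\right) \left(-29\right) = -135 + \left(2 + \frac{1}{529} + \frac{6}{23}\right) \left(-29\right) = -135 + \frac{1197}{529} \left(-29\right) = -135 - \frac{34713}{529} = - \frac{106128}{529}$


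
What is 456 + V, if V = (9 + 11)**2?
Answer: 856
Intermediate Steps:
V = 400 (V = 20**2 = 400)
456 + V = 456 + 400 = 856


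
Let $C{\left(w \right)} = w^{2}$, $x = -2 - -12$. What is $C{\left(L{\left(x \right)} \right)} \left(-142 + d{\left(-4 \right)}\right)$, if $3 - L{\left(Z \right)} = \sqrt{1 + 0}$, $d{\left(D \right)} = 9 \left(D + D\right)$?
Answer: $-856$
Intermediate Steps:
$d{\left(D \right)} = 18 D$ ($d{\left(D \right)} = 9 \cdot 2 D = 18 D$)
$x = 10$ ($x = -2 + 12 = 10$)
$L{\left(Z \right)} = 2$ ($L{\left(Z \right)} = 3 - \sqrt{1 + 0} = 3 - \sqrt{1} = 3 - 1 = 2$)
$C{\left(L{\left(x \right)} \right)} \left(-142 + d{\left(-4 \right)}\right) = 2^{2} \left(-142 + 18 \left(-4\right)\right) = 4 \left(-142 - 72\right) = 4 \left(-214\right) = -856$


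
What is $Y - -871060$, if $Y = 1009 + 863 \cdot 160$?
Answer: $1010149$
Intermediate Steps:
$Y = 139089$ ($Y = 1009 + 138080 = 139089$)
$Y - -871060 = 139089 - -871060 = 139089 + 871060 = 1010149$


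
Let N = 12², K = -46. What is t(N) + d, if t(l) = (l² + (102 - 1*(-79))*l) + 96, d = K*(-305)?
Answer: 60926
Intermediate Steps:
N = 144
d = 14030 (d = -46*(-305) = 14030)
t(l) = 96 + l² + 181*l (t(l) = (l² + (102 + 79)*l) + 96 = (l² + 181*l) + 96 = 96 + l² + 181*l)
t(N) + d = (96 + 144² + 181*144) + 14030 = (96 + 20736 + 26064) + 14030 = 46896 + 14030 = 60926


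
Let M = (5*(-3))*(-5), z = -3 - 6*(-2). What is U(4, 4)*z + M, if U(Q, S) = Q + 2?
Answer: 129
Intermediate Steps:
U(Q, S) = 2 + Q
z = 9 (z = -3 + 12 = 9)
M = 75 (M = -15*(-5) = 75)
U(4, 4)*z + M = (2 + 4)*9 + 75 = 6*9 + 75 = 54 + 75 = 129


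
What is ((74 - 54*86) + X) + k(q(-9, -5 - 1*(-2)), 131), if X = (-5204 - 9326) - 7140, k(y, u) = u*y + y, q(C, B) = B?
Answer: -26636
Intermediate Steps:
k(y, u) = y + u*y
X = -21670 (X = -14530 - 7140 = -21670)
((74 - 54*86) + X) + k(q(-9, -5 - 1*(-2)), 131) = ((74 - 54*86) - 21670) + (-5 - 1*(-2))*(1 + 131) = ((74 - 4644) - 21670) + (-5 + 2)*132 = (-4570 - 21670) - 3*132 = -26240 - 396 = -26636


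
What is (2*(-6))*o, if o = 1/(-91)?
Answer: 12/91 ≈ 0.13187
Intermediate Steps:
o = -1/91 ≈ -0.010989
(2*(-6))*o = (2*(-6))*(-1/91) = -12*(-1/91) = 12/91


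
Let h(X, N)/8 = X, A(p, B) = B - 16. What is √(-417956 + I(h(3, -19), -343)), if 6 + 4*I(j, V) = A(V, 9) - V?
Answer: 11*I*√13814/2 ≈ 646.43*I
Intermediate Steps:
A(p, B) = -16 + B
h(X, N) = 8*X
I(j, V) = -13/4 - V/4 (I(j, V) = -3/2 + ((-16 + 9) - V)/4 = -3/2 + (-7 - V)/4 = -3/2 + (-7/4 - V/4) = -13/4 - V/4)
√(-417956 + I(h(3, -19), -343)) = √(-417956 + (-13/4 - ¼*(-343))) = √(-417956 + (-13/4 + 343/4)) = √(-417956 + 165/2) = √(-835747/2) = 11*I*√13814/2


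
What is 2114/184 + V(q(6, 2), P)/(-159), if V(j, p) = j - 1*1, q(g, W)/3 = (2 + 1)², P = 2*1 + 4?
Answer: 165671/14628 ≈ 11.326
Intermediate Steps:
P = 6 (P = 2 + 4 = 6)
q(g, W) = 27 (q(g, W) = 3*(2 + 1)² = 3*3² = 3*9 = 27)
V(j, p) = -1 + j (V(j, p) = j - 1 = -1 + j)
2114/184 + V(q(6, 2), P)/(-159) = 2114/184 + (-1 + 27)/(-159) = 2114*(1/184) + 26*(-1/159) = 1057/92 - 26/159 = 165671/14628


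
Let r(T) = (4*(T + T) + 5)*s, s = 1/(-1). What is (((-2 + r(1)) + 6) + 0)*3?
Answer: -27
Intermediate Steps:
s = -1
r(T) = -5 - 8*T (r(T) = (4*(T + T) + 5)*(-1) = (4*(2*T) + 5)*(-1) = (8*T + 5)*(-1) = (5 + 8*T)*(-1) = -5 - 8*T)
(((-2 + r(1)) + 6) + 0)*3 = (((-2 + (-5 - 8*1)) + 6) + 0)*3 = (((-2 + (-5 - 8)) + 6) + 0)*3 = (((-2 - 13) + 6) + 0)*3 = ((-15 + 6) + 0)*3 = (-9 + 0)*3 = -9*3 = -27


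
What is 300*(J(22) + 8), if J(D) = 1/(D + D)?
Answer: 26475/11 ≈ 2406.8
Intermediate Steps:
J(D) = 1/(2*D)
300*(J(22) + 8) = 300*((1/2)/22 + 8) = 300*((1/2)*(1/22) + 8) = 300*(1/44 + 8) = 300*(353/44) = 26475/11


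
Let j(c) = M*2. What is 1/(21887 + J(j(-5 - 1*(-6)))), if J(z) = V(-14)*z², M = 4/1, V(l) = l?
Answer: 1/20991 ≈ 4.7639e-5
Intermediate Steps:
M = 4 (M = 4*1 = 4)
j(c) = 8 (j(c) = 4*2 = 8)
J(z) = -14*z²
1/(21887 + J(j(-5 - 1*(-6)))) = 1/(21887 - 14*8²) = 1/(21887 - 14*64) = 1/(21887 - 896) = 1/20991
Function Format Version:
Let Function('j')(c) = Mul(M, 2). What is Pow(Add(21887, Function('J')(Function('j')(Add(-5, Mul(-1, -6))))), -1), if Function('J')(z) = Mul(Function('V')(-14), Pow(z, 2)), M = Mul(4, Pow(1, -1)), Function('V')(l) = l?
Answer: Rational(1, 20991) ≈ 4.7639e-5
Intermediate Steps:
M = 4 (M = Mul(4, 1) = 4)
Function('j')(c) = 8 (Function('j')(c) = Mul(4, 2) = 8)
Function('J')(z) = Mul(-14, Pow(z, 2))
Pow(Add(21887, Function('J')(Function('j')(Add(-5, Mul(-1, -6))))), -1) = Pow(Add(21887, Mul(-14, Pow(8, 2))), -1) = Pow(Add(21887, Mul(-14, 64)), -1) = Pow(Add(21887, -896), -1) = Pow(20991, -1) = Rational(1, 20991)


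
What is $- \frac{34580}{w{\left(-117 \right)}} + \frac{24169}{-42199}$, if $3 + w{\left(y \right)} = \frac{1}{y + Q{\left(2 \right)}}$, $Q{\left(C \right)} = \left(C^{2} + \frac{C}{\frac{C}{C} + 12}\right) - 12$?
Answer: $\frac{1184115415801}{103007759} \approx 11495.0$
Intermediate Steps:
$Q{\left(C \right)} = -12 + C^{2} + \frac{C}{13}$ ($Q{\left(C \right)} = \left(C^{2} + \frac{C}{1 + 12}\right) - 12 = \left(C^{2} + \frac{C}{13}\right) - 12 = -12 + C^{2} + \frac{C}{13}$)
$w{\left(y \right)} = -3 + \frac{1}{- \frac{102}{13} + y}$ ($w{\left(y \right)} = -3 + \frac{1}{y + \left(-12 + 2^{2} + \frac{1}{13} \cdot 2\right)} = -3 + \frac{1}{y + \left(-12 + 4 + \frac{2}{13}\right)} = -3 + \frac{1}{y - \frac{102}{13}} = -3 + \frac{1}{- \frac{102}{13} + y}$)
$- \frac{34580}{w{\left(-117 \right)}} + \frac{24169}{-42199} = - \frac{34580}{\frac{1}{-102 + 13 \left(-117\right)} \left(319 - -4563\right)} + \frac{24169}{-42199} = - \frac{34580}{\frac{1}{-102 - 1521} \left(319 + 4563\right)} + 24169 \left(- \frac{1}{42199}\right) = - \frac{34580}{\frac{1}{-1623} \cdot 4882} - \frac{24169}{42199} = - \frac{34580}{\left(- \frac{1}{1623}\right) 4882} - \frac{24169}{42199} = - \frac{34580}{- \frac{4882}{1623}} - \frac{24169}{42199} = \left(-34580\right) \left(- \frac{1623}{4882}\right) - \frac{24169}{42199} = \frac{28061670}{2441} - \frac{24169}{42199} = \frac{1184115415801}{103007759}$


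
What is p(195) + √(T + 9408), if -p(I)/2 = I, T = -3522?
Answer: -390 + 3*√654 ≈ -313.28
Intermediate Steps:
p(I) = -2*I
p(195) + √(T + 9408) = -2*195 + √(-3522 + 9408) = -390 + √5886 = -390 + 3*√654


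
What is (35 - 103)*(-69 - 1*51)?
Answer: 8160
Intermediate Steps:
(35 - 103)*(-69 - 1*51) = -68*(-69 - 51) = -68*(-120) = 8160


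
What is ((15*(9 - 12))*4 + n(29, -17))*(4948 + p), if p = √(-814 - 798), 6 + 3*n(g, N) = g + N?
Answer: -880744 - 356*I*√403 ≈ -8.8074e+5 - 7146.6*I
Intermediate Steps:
n(g, N) = -2 + N/3 + g/3 (n(g, N) = -2 + (g + N)/3 = -2 + (N + g)/3 = -2 + (N/3 + g/3) = -2 + N/3 + g/3)
p = 2*I*√403 (p = √(-1612) = 2*I*√403 ≈ 40.15*I)
((15*(9 - 12))*4 + n(29, -17))*(4948 + p) = ((15*(9 - 12))*4 + (-2 + (⅓)*(-17) + (⅓)*29))*(4948 + 2*I*√403) = ((15*(-3))*4 + (-2 - 17/3 + 29/3))*(4948 + 2*I*√403) = (-45*4 + 2)*(4948 + 2*I*√403) = (-180 + 2)*(4948 + 2*I*√403) = -178*(4948 + 2*I*√403) = -880744 - 356*I*√403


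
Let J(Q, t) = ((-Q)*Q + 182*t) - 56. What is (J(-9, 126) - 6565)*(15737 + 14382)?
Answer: 488831370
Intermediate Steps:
J(Q, t) = -56 - Q² + 182*t (J(Q, t) = (-Q² + 182*t) - 56 = -56 - Q² + 182*t)
(J(-9, 126) - 6565)*(15737 + 14382) = ((-56 - 1*(-9)² + 182*126) - 6565)*(15737 + 14382) = ((-56 - 1*81 + 22932) - 6565)*30119 = ((-56 - 81 + 22932) - 6565)*30119 = (22795 - 6565)*30119 = 16230*30119 = 488831370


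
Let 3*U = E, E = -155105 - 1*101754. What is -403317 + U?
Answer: -1466810/3 ≈ -4.8894e+5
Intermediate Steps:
E = -256859 (E = -155105 - 101754 = -256859)
U = -256859/3 (U = (⅓)*(-256859) = -256859/3 ≈ -85620.)
-403317 + U = -403317 - 256859/3 = -1466810/3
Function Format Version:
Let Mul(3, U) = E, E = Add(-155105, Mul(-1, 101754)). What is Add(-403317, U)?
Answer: Rational(-1466810, 3) ≈ -4.8894e+5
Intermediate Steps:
E = -256859 (E = Add(-155105, -101754) = -256859)
U = Rational(-256859, 3) (U = Mul(Rational(1, 3), -256859) = Rational(-256859, 3) ≈ -85620.)
Add(-403317, U) = Add(-403317, Rational(-256859, 3)) = Rational(-1466810, 3)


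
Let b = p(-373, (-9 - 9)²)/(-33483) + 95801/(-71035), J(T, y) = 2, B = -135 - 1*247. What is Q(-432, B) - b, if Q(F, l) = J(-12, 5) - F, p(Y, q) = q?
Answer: 345161496331/792821635 ≈ 435.36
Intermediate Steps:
B = -382 (B = -135 - 247 = -382)
Q(F, l) = 2 - F
b = -1076906741/792821635 (b = (-9 - 9)²/(-33483) + 95801/(-71035) = (-18)²*(-1/33483) + 95801*(-1/71035) = 324*(-1/33483) - 95801/71035 = -108/11161 - 95801/71035 = -1076906741/792821635 ≈ -1.3583)
Q(-432, B) - b = (2 - 1*(-432)) - 1*(-1076906741/792821635) = (2 + 432) + 1076906741/792821635 = 434 + 1076906741/792821635 = 345161496331/792821635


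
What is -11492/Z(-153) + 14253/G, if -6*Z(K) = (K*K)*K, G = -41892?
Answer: -352527805/980649828 ≈ -0.35948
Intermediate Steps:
Z(K) = -K**3/6 (Z(K) = -K*K*K/6 = -K**2*K/6 = -K**3/6)
-11492/Z(-153) + 14253/G = -11492/((-1/6*(-153)**3)) + 14253/(-41892) = -11492/((-1/6*(-3581577))) + 14253*(-1/41892) = -11492/1193859/2 - 4751/13964 = -11492*2/1193859 - 4751/13964 = -1352/70227 - 4751/13964 = -352527805/980649828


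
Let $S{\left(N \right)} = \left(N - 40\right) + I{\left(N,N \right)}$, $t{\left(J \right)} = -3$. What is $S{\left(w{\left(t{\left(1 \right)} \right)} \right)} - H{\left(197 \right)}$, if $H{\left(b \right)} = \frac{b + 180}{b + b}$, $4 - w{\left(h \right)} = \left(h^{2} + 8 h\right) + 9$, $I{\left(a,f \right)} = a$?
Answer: $- \frac{8257}{394} \approx -20.957$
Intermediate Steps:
$w{\left(h \right)} = -5 - h^{2} - 8 h$ ($w{\left(h \right)} = 4 - \left(\left(h^{2} + 8 h\right) + 9\right) = 4 - \left(9 + h^{2} + 8 h\right) = -5 - h^{2} - 8 h$)
$H{\left(b \right)} = \frac{180 + b}{2 b}$
$S{\left(N \right)} = -40 + 2 N$ ($S{\left(N \right)} = \left(N - 40\right) + N = \left(-40 + N\right) + N = -40 + 2 N$)
$S{\left(w{\left(t{\left(1 \right)} \right)} \right)} - H{\left(197 \right)} = \left(-40 + 2 \left(-5 - \left(-3\right)^{2} - -24\right)\right) - \frac{180 + 197}{2 \cdot 197} = \left(-40 + 2 \left(-5 - 9 + 24\right)\right) - \frac{1}{2} \cdot \frac{1}{197} \cdot 377 = \left(-40 + 2 \left(-5 - 9 + 24\right)\right) - \frac{377}{394} = \left(-40 + 2 \cdot 10\right) - \frac{377}{394} = \left(-40 + 20\right) - \frac{377}{394} = -20 - \frac{377}{394} = - \frac{8257}{394}$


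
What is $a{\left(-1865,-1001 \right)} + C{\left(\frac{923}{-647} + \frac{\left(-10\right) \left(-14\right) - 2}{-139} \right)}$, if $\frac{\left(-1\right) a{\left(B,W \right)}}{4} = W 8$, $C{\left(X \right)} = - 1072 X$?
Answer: $\frac{3113982832}{89933} \approx 34626.0$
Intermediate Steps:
$a{\left(B,W \right)} = - 32 W$ ($a{\left(B,W \right)} = - 4 W 8 = - 4 \cdot 8 W = - 32 W$)
$a{\left(-1865,-1001 \right)} + C{\left(\frac{923}{-647} + \frac{\left(-10\right) \left(-14\right) - 2}{-139} \right)} = \left(-32\right) \left(-1001\right) - 1072 \left(\frac{923}{-647} + \frac{\left(-10\right) \left(-14\right) - 2}{-139}\right) = 32032 - 1072 \left(923 \left(- \frac{1}{647}\right) + \left(140 - 2\right) \left(- \frac{1}{139}\right)\right) = 32032 - 1072 \left(- \frac{923}{647} + 138 \left(- \frac{1}{139}\right)\right) = 32032 - 1072 \left(- \frac{923}{647} - \frac{138}{139}\right) = 32032 - - \frac{233248976}{89933} = 32032 + \frac{233248976}{89933} = \frac{3113982832}{89933}$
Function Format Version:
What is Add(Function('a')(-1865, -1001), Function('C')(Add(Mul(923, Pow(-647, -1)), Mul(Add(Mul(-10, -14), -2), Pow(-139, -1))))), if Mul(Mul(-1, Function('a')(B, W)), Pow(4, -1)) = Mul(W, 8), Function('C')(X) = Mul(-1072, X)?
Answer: Rational(3113982832, 89933) ≈ 34626.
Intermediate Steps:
Function('a')(B, W) = Mul(-32, W) (Function('a')(B, W) = Mul(-4, Mul(W, 8)) = Mul(-4, Mul(8, W)) = Mul(-32, W))
Add(Function('a')(-1865, -1001), Function('C')(Add(Mul(923, Pow(-647, -1)), Mul(Add(Mul(-10, -14), -2), Pow(-139, -1))))) = Add(Mul(-32, -1001), Mul(-1072, Add(Mul(923, Pow(-647, -1)), Mul(Add(Mul(-10, -14), -2), Pow(-139, -1))))) = Add(32032, Mul(-1072, Add(Mul(923, Rational(-1, 647)), Mul(Add(140, -2), Rational(-1, 139))))) = Add(32032, Mul(-1072, Add(Rational(-923, 647), Mul(138, Rational(-1, 139))))) = Add(32032, Mul(-1072, Add(Rational(-923, 647), Rational(-138, 139)))) = Add(32032, Mul(-1072, Rational(-217583, 89933))) = Add(32032, Rational(233248976, 89933)) = Rational(3113982832, 89933)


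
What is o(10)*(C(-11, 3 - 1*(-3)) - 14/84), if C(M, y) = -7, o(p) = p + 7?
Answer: -731/6 ≈ -121.83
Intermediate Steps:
o(p) = 7 + p
o(10)*(C(-11, 3 - 1*(-3)) - 14/84) = (7 + 10)*(-7 - 14/84) = 17*(-7 - 14*1/84) = 17*(-7 - ⅙) = 17*(-43/6) = -731/6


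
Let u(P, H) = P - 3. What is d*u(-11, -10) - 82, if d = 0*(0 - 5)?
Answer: -82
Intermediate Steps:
u(P, H) = -3 + P
d = 0 (d = 0*(-5) = 0)
d*u(-11, -10) - 82 = 0*(-3 - 11) - 82 = 0*(-14) - 82 = 0 - 82 = -82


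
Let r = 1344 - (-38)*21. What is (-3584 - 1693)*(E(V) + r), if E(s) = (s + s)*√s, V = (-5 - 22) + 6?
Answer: -11303334 + 221634*I*√21 ≈ -1.1303e+7 + 1.0157e+6*I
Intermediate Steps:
V = -21 (V = -27 + 6 = -21)
E(s) = 2*s^(3/2) (E(s) = (2*s)*√s = 2*s^(3/2))
r = 2142 (r = 1344 - 1*(-798) = 1344 + 798 = 2142)
(-3584 - 1693)*(E(V) + r) = (-3584 - 1693)*(2*(-21)^(3/2) + 2142) = -5277*(2*(-21*I*√21) + 2142) = -5277*(-42*I*√21 + 2142) = -5277*(2142 - 42*I*√21) = -11303334 + 221634*I*√21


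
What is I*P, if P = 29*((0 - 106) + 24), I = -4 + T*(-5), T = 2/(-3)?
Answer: 4756/3 ≈ 1585.3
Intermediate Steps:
T = -2/3 (T = 2*(-1/3) = -2/3 ≈ -0.66667)
I = -2/3 (I = -4 - 2/3*(-5) = -4 + 10/3 = -2/3 ≈ -0.66667)
P = -2378 (P = 29*(-106 + 24) = 29*(-82) = -2378)
I*P = -2/3*(-2378) = 4756/3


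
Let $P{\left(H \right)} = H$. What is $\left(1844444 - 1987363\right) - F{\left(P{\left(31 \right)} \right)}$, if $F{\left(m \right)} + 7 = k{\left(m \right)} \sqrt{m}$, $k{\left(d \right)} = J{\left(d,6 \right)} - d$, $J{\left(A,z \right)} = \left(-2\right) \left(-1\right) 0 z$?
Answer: $-142912 + 31 \sqrt{31} \approx -1.4274 \cdot 10^{5}$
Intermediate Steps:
$J{\left(A,z \right)} = 0$ ($J{\left(A,z \right)} = 2 \cdot 0 = 0$)
$k{\left(d \right)} = - d$ ($k{\left(d \right)} = 0 - d = - d$)
$F{\left(m \right)} = -7 - m^{\frac{3}{2}}$ ($F{\left(m \right)} = -7 + - m \sqrt{m} = -7 - m^{\frac{3}{2}}$)
$\left(1844444 - 1987363\right) - F{\left(P{\left(31 \right)} \right)} = \left(1844444 - 1987363\right) - \left(-7 - 31^{\frac{3}{2}}\right) = -142919 - \left(-7 - 31 \sqrt{31}\right) = -142919 + \left(7 + 31 \sqrt{31}\right) = -142912 + 31 \sqrt{31}$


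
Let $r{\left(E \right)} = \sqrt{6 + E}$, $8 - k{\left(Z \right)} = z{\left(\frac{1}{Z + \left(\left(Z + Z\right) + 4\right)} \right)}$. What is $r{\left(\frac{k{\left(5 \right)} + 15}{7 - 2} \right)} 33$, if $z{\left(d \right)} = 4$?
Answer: $\frac{231 \sqrt{5}}{5} \approx 103.31$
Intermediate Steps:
$k{\left(Z \right)} = 4$ ($k{\left(Z \right)} = 8 - 4 = 4$)
$r{\left(\frac{k{\left(5 \right)} + 15}{7 - 2} \right)} 33 = \sqrt{6 + \frac{4 + 15}{7 - 2}} \cdot 33 = \sqrt{6 + \frac{19}{5}} \cdot 33 = \sqrt{\frac{49}{5}} \cdot 33 = \frac{7 \sqrt{5}}{5} \cdot 33 = \frac{231 \sqrt{5}}{5}$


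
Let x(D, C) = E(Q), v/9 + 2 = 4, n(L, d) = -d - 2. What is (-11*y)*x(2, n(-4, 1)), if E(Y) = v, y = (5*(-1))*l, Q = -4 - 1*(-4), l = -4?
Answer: -3960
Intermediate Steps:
n(L, d) = -2 - d
Q = 0 (Q = -4 + 4 = 0)
y = 20 (y = (5*(-1))*(-4) = -5*(-4) = 20)
v = 18 (v = -18 + 9*4 = -18 + 36 = 18)
E(Y) = 18
x(D, C) = 18
(-11*y)*x(2, n(-4, 1)) = -11*20*18 = -220*18 = -3960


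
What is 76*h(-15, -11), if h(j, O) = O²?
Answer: 9196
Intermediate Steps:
76*h(-15, -11) = 76*(-11)² = 76*121 = 9196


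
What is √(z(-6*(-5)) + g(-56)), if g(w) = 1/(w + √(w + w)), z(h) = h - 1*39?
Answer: √((505 - 36*I*√7)/(-14 + I*√7))/2 ≈ 0.00054253 - 3.0029*I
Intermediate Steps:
z(h) = -39 + h (z(h) = h - 39 = -39 + h)
g(w) = 1/(w + √2*√w) (g(w) = 1/(w + √(2*w)) = 1/(w + √2*√w))
√(z(-6*(-5)) + g(-56)) = √((-39 - 6*(-5)) + 1/(-56 + √2*√(-56))) = √((-39 + 30) + 1/(-56 + √2*(2*I*√14))) = √(-9 + 1/(-56 + 4*I*√7))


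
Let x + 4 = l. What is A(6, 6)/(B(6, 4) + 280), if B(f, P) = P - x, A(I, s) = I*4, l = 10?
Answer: 12/139 ≈ 0.086331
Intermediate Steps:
A(I, s) = 4*I
x = 6 (x = -4 + 10 = 6)
B(f, P) = -6 + P (B(f, P) = P - 1*6 = P - 6 = -6 + P)
A(6, 6)/(B(6, 4) + 280) = (4*6)/((-6 + 4) + 280) = 24/(-2 + 280) = 24/278 = (1/278)*24 = 12/139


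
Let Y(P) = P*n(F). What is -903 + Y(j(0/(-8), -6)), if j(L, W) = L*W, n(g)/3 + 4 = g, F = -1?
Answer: -903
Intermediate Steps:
n(g) = -12 + 3*g
Y(P) = -15*P (Y(P) = P*(-12 + 3*(-1)) = P*(-12 - 3) = P*(-15) = -15*P)
-903 + Y(j(0/(-8), -6)) = -903 - 15*0/(-8)*(-6) = -903 - 15*0*(-⅛)*(-6) = -903 - 0*(-6) = -903 - 15*0 = -903 + 0 = -903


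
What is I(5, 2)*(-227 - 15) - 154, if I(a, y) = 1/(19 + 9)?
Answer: -2277/14 ≈ -162.64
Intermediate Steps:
I(a, y) = 1/28
I(5, 2)*(-227 - 15) - 154 = (-227 - 15)/28 - 154 = (1/28)*(-242) - 154 = -121/14 - 154 = -2277/14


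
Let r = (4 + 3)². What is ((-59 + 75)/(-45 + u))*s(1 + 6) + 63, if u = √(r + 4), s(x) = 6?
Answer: 29979/493 - 24*√53/493 ≈ 60.455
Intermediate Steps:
r = 49 (r = 7² = 49)
u = √53 (u = √(49 + 4) = √53 ≈ 7.2801)
((-59 + 75)/(-45 + u))*s(1 + 6) + 63 = ((-59 + 75)/(-45 + √53))*6 + 63 = (16/(-45 + √53))*6 + 63 = 96/(-45 + √53) + 63 = 63 + 96/(-45 + √53)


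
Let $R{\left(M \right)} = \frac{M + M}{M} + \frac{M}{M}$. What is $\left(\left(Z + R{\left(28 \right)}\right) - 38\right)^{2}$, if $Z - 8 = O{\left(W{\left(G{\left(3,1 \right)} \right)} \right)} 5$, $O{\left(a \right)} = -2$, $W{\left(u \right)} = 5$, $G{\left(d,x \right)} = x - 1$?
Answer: $1369$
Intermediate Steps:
$G{\left(d,x \right)} = -1 + x$ ($G{\left(d,x \right)} = x - 1 = -1 + x$)
$R{\left(M \right)} = 3$ ($R{\left(M \right)} = \frac{2 M}{M} + 1 = 2 + 1 = 3$)
$Z = -2$ ($Z = 8 - 10 = -2$)
$\left(\left(Z + R{\left(28 \right)}\right) - 38\right)^{2} = \left(\left(-2 + 3\right) - 38\right)^{2} = \left(1 - 38\right)^{2} = \left(-37\right)^{2} = 1369$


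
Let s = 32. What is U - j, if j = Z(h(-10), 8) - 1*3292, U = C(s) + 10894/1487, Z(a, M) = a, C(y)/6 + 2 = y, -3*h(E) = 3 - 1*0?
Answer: 5175245/1487 ≈ 3480.3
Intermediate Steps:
h(E) = -1 (h(E) = -(3 - 1*0)/3 = -(3 + 0)/3 = -⅓*3 = -1)
C(y) = -12 + 6*y
U = 278554/1487 (U = (-12 + 6*32) + 10894/1487 = (-12 + 192) + 10894*(1/1487) = 180 + 10894/1487 = 278554/1487 ≈ 187.33)
j = -3293 (j = -1 - 1*3292 = -1 - 3292 = -3293)
U - j = 278554/1487 - 1*(-3293) = 278554/1487 + 3293 = 5175245/1487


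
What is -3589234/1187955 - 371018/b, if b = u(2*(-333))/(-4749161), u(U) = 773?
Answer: 2093205474622630708/918289215 ≈ 2.2795e+9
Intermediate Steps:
b = -773/4749161 (b = 773/(-4749161) = 773*(-1/4749161) = -773/4749161 ≈ -0.00016277)
-3589234/1187955 - 371018/b = -3589234/1187955 - 371018/(-773/4749161) = -3589234*1/1187955 - 371018*(-4749161/773) = -3589234/1187955 + 1762024215898/773 = 2093205474622630708/918289215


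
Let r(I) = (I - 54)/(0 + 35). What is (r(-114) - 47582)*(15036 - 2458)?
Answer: -2992733852/5 ≈ -5.9855e+8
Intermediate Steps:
r(I) = -54/35 + I/35 (r(I) = (-54 + I)/35 = (-54 + I)*(1/35) = -54/35 + I/35)
(r(-114) - 47582)*(15036 - 2458) = ((-54/35 + (1/35)*(-114)) - 47582)*(15036 - 2458) = ((-54/35 - 114/35) - 47582)*12578 = (-24/5 - 47582)*12578 = -237934/5*12578 = -2992733852/5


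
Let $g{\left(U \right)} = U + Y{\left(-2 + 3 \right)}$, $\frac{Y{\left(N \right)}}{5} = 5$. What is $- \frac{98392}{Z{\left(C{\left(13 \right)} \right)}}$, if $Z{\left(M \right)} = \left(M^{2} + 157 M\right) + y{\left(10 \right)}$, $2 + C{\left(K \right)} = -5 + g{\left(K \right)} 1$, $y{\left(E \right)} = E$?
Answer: $- \frac{7028}{417} \approx -16.854$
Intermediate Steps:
$Y{\left(N \right)} = 25$ ($Y{\left(N \right)} = 5 \cdot 5 = 25$)
$g{\left(U \right)} = 25 + U$ ($g{\left(U \right)} = U + 25 = 25 + U$)
$C{\left(K \right)} = 18 + K$ ($C{\left(K \right)} = -2 + \left(-5 + \left(25 + K\right) 1\right) = -2 + \left(-5 + \left(25 + K\right)\right) = -2 + \left(20 + K\right) = 18 + K$)
$Z{\left(M \right)} = 10 + M^{2} + 157 M$ ($Z{\left(M \right)} = \left(M^{2} + 157 M\right) + 10 = 10 + M^{2} + 157 M$)
$- \frac{98392}{Z{\left(C{\left(13 \right)} \right)}} = - \frac{98392}{10 + \left(18 + 13\right)^{2} + 157 \left(18 + 13\right)} = - \frac{98392}{10 + 31^{2} + 157 \cdot 31} = - \frac{98392}{10 + 961 + 4867} = - \frac{98392}{5838} = \left(-98392\right) \frac{1}{5838} = - \frac{7028}{417}$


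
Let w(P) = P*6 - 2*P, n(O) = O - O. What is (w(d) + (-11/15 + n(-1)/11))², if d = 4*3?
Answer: 502681/225 ≈ 2234.1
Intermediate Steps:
n(O) = 0
d = 12
w(P) = 4*P (w(P) = 6*P - 2*P = 4*P)
(w(d) + (-11/15 + n(-1)/11))² = (4*12 + (-11/15 + 0/11))² = (48 + (-11*1/15 + 0*(1/11)))² = (48 + (-11/15 + 0))² = (48 - 11/15)² = (709/15)² = 502681/225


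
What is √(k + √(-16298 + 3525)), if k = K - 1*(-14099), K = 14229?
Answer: √(28328 + I*√12773) ≈ 168.31 + 0.3357*I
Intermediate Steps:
k = 28328 (k = 14229 - 1*(-14099) = 14229 + 14099 = 28328)
√(k + √(-16298 + 3525)) = √(28328 + √(-16298 + 3525)) = √(28328 + √(-12773)) = √(28328 + I*√12773)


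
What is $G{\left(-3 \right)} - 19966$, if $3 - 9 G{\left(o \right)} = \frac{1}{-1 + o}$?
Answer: $- \frac{718763}{36} \approx -19966.0$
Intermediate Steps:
$G{\left(o \right)} = \frac{1}{3} - \frac{1}{9 \left(-1 + o\right)}$
$G{\left(-3 \right)} - 19966 = \frac{-4 + 3 \left(-3\right)}{9 \left(-1 - 3\right)} - 19966 = \frac{-4 - 9}{9 \left(-4\right)} - 19966 = \frac{1}{9} \left(- \frac{1}{4}\right) \left(-13\right) - 19966 = \frac{13}{36} - 19966 = - \frac{718763}{36}$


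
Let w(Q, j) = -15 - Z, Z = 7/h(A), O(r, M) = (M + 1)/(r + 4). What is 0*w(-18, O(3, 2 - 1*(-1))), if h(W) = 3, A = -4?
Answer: 0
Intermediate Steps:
O(r, M) = (1 + M)/(4 + r)
Z = 7/3 ≈ 2.3333
w(Q, j) = -52/3 (w(Q, j) = -15 - 1*7/3 = -15 - 7/3 = -52/3)
0*w(-18, O(3, 2 - 1*(-1))) = 0*(-52/3) = 0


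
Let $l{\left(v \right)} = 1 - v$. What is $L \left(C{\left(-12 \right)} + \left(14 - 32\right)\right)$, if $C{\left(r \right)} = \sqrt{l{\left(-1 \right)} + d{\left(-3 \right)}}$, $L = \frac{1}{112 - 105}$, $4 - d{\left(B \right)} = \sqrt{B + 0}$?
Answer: $- \frac{18}{7} + \frac{\sqrt{6 - i \sqrt{3}}}{7} \approx -2.2179 - 0.05 i$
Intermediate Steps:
$d{\left(B \right)} = 4 - \sqrt{B}$ ($d{\left(B \right)} = 4 - \sqrt{B + 0} = 4 - \sqrt{B}$)
$L = \frac{1}{7} \approx 0.14286$
$C{\left(r \right)} = \sqrt{6 - i \sqrt{3}}$ ($C{\left(r \right)} = \sqrt{\left(1 - -1\right) + \left(4 - \sqrt{-3}\right)} = \sqrt{\left(1 + 1\right) + \left(4 - i \sqrt{3}\right)} = \sqrt{2 + \left(4 - i \sqrt{3}\right)} = \sqrt{6 - i \sqrt{3}}$)
$L \left(C{\left(-12 \right)} + \left(14 - 32\right)\right) = \frac{\sqrt{6 - i \sqrt{3}} + \left(14 - 32\right)}{7} = \frac{\sqrt{6 - i \sqrt{3}} - 18}{7} = \frac{-18 + \sqrt{6 - i \sqrt{3}}}{7} = - \frac{18}{7} + \frac{\sqrt{6 - i \sqrt{3}}}{7}$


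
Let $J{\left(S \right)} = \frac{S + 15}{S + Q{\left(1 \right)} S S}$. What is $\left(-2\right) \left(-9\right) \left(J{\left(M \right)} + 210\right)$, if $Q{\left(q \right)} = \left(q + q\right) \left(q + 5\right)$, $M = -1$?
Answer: $\frac{41832}{11} \approx 3802.9$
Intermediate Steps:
$Q{\left(q \right)} = 2 q \left(5 + q\right)$
$J{\left(S \right)} = \frac{15 + S}{S + 12 S^{2}}$ ($J{\left(S \right)} = \frac{S + 15}{S + 2 \cdot 1 \left(5 + 1\right) S S} = \frac{15 + S}{S + 2 \cdot 1 \cdot 6 S S} = \frac{15 + S}{S + 12 S S} = \frac{15 + S}{S + 12 S^{2}}$)
$\left(-2\right) \left(-9\right) \left(J{\left(M \right)} + 210\right) = \left(-2\right) \left(-9\right) \left(\frac{15 - 1}{\left(-1\right) \left(1 + 12 \left(-1\right)\right)} + 210\right) = 18 \left(\left(-1\right) \frac{1}{1 - 12} \cdot 14 + 210\right) = 18 \left(\left(-1\right) \frac{1}{-11} \cdot 14 + 210\right) = 18 \left(\left(-1\right) \left(- \frac{1}{11}\right) 14 + 210\right) = 18 \left(\frac{14}{11} + 210\right) = 18 \cdot \frac{2324}{11} = \frac{41832}{11}$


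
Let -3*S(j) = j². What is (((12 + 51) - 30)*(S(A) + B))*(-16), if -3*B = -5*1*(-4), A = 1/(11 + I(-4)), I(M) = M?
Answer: 172656/49 ≈ 3523.6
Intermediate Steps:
A = ⅐ (A = 1/(11 - 4) = 1/7 = ⅐ ≈ 0.14286)
S(j) = -j²/3
B = -20/3 (B = -(-5*1)*(-4)/3 = -(-5)*(-4)/3 = -⅓*20 = -20/3 ≈ -6.6667)
(((12 + 51) - 30)*(S(A) + B))*(-16) = (((12 + 51) - 30)*(-(⅐)²/3 - 20/3))*(-16) = ((63 - 30)*(-⅓*1/49 - 20/3))*(-16) = (33*(-1/147 - 20/3))*(-16) = (33*(-327/49))*(-16) = -10791/49*(-16) = 172656/49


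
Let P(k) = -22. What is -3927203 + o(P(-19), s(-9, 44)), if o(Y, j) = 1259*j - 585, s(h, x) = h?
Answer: -3939119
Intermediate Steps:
o(Y, j) = -585 + 1259*j
-3927203 + o(P(-19), s(-9, 44)) = -3927203 + (-585 + 1259*(-9)) = -3927203 + (-585 - 11331) = -3927203 - 11916 = -3939119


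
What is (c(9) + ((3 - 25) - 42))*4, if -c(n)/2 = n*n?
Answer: -904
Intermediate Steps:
c(n) = -2*n**2 (c(n) = -2*n*n = -2*n**2)
(c(9) + ((3 - 25) - 42))*4 = (-2*9**2 + ((3 - 25) - 42))*4 = (-2*81 + (-22 - 42))*4 = (-162 - 64)*4 = -226*4 = -904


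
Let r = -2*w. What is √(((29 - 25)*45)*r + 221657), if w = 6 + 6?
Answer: √217337 ≈ 466.19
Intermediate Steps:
w = 12
r = -24 (r = -2*12 = -24)
√(((29 - 25)*45)*r + 221657) = √(((29 - 25)*45)*(-24) + 221657) = √((4*45)*(-24) + 221657) = √(180*(-24) + 221657) = √(-4320 + 221657) = √217337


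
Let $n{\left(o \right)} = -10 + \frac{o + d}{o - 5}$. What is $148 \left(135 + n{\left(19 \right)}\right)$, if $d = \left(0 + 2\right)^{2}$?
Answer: $\frac{131202}{7} \approx 18743.0$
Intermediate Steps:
$d = 4$ ($d = 2^{2} = 4$)
$n{\left(o \right)} = -10 + \frac{4 + o}{-5 + o}$ ($n{\left(o \right)} = -10 + \frac{o + 4}{o - 5} = -10 + \frac{4 + o}{-5 + o}$)
$148 \left(135 + n{\left(19 \right)}\right) = 148 \left(135 + \frac{9 \left(6 - 19\right)}{-5 + 19}\right) = 148 \left(135 + \frac{9 \left(6 - 19\right)}{14}\right) = 148 \left(135 + 9 \cdot \frac{1}{14} \left(-13\right)\right) = 148 \left(135 - \frac{117}{14}\right) = 148 \cdot \frac{1773}{14} = \frac{131202}{7}$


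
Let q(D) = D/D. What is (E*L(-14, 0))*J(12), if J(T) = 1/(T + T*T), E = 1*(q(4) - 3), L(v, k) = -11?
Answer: 11/78 ≈ 0.14103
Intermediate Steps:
q(D) = 1
E = -2 (E = 1*(1 - 3) = 1*(-2) = -2)
J(T) = 1/(T + T²)
(E*L(-14, 0))*J(12) = (-2*(-11))*(1/(12*(1 + 12))) = 22*((1/12)/13) = 22*((1/12)*(1/13)) = 22*(1/156) = 11/78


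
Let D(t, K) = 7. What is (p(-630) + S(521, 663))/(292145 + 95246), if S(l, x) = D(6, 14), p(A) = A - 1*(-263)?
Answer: -360/387391 ≈ -0.00092929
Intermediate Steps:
p(A) = 263 + A (p(A) = A + 263 = 263 + A)
S(l, x) = 7
(p(-630) + S(521, 663))/(292145 + 95246) = ((263 - 630) + 7)/(292145 + 95246) = (-367 + 7)/387391 = -360*1/387391 = -360/387391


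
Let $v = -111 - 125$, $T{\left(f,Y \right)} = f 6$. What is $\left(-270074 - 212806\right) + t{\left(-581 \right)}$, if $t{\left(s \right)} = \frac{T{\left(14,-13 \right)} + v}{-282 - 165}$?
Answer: $- \frac{215847208}{447} \approx -4.8288 \cdot 10^{5}$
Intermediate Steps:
$T{\left(f,Y \right)} = 6 f$
$v = -236$
$t{\left(s \right)} = \frac{152}{447}$ ($t{\left(s \right)} = \frac{6 \cdot 14 - 236}{-282 - 165} = \frac{84 - 236}{-447} = \left(-152\right) \left(- \frac{1}{447}\right) = \frac{152}{447}$)
$\left(-270074 - 212806\right) + t{\left(-581 \right)} = \left(-270074 - 212806\right) + \frac{152}{447} = -482880 + \frac{152}{447} = - \frac{215847208}{447}$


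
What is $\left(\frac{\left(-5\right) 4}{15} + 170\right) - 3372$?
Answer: $- \frac{9610}{3} \approx -3203.3$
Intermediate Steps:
$\left(\frac{\left(-5\right) 4}{15} + 170\right) - 3372 = \left(\left(-20\right) \frac{1}{15} + 170\right) - 3372 = \left(- \frac{4}{3} + 170\right) - 3372 = \frac{506}{3} - 3372 = - \frac{9610}{3}$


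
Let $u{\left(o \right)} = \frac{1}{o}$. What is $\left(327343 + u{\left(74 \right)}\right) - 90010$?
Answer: $\frac{17562643}{74} \approx 2.3733 \cdot 10^{5}$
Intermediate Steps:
$\left(327343 + u{\left(74 \right)}\right) - 90010 = \left(327343 + \frac{1}{74}\right) - 90010 = \frac{24223383}{74} - 90010 = \frac{17562643}{74}$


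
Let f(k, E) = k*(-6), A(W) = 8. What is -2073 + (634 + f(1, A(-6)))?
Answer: -1445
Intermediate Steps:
f(k, E) = -6*k
-2073 + (634 + f(1, A(-6))) = -2073 + (634 - 6*1) = -2073 + (634 - 6) = -2073 + 628 = -1445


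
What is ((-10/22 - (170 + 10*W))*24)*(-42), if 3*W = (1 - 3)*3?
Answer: 1668240/11 ≈ 1.5166e+5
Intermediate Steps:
W = -2 (W = ((1 - 3)*3)/3 = (-2*3)/3 = (⅓)*(-6) = -2)
((-10/22 - (170 + 10*W))*24)*(-42) = ((-10/22 - 10/(1/(17 - 2)))*24)*(-42) = ((-10*1/22 - 10/(1/15))*24)*(-42) = ((-5/11 - 10/1/15)*24)*(-42) = ((-5/11 - 10*15)*24)*(-42) = ((-5/11 - 150)*24)*(-42) = -1655/11*24*(-42) = -39720/11*(-42) = 1668240/11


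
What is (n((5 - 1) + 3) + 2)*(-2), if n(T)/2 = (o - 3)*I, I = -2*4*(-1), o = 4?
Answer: -36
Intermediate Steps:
I = 8 (I = -8*(-1) = 8)
n(T) = 16 (n(T) = 2*((4 - 3)*8) = 2*(1*8) = 2*8 = 16)
(n((5 - 1) + 3) + 2)*(-2) = (16 + 2)*(-2) = 18*(-2) = -36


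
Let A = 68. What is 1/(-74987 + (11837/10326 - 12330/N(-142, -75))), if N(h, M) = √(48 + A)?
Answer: -9274736302278/695311916439156761 + 131470198308*√29/3476559582195783805 ≈ -1.3135e-5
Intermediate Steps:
N(h, M) = 2*√29 (N(h, M) = √(48 + 68) = √116 = 2*√29)
1/(-74987 + (11837/10326 - 12330/N(-142, -75))) = 1/(-74987 + (11837/10326 - 12330*√29/58)) = 1/(-74987 + (11837*(1/10326) - 6165*√29/29)) = 1/(-74987 + (11837/10326 - 6165*√29/29)) = 1/(-774303925/10326 - 6165*√29/29)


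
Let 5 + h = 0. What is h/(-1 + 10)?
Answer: -5/9 ≈ -0.55556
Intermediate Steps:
h = -5 (h = -5 + 0 = -5)
h/(-1 + 10) = -5/(-1 + 10) = -5/9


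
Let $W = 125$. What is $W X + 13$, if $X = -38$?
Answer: $-4737$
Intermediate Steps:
$W X + 13 = 125 \left(-38\right) + 13 = -4750 + 13 = -4737$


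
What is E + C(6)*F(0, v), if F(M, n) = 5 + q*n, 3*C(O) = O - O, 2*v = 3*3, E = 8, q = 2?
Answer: 8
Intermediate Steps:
v = 9/2 (v = (3*3)/2 = (½)*9 = 9/2 ≈ 4.5000)
C(O) = 0 (C(O) = (O - O)/3 = (⅓)*0 = 0)
F(M, n) = 5 + 2*n
E + C(6)*F(0, v) = 8 + 0*(5 + 2*(9/2)) = 8 + 0*(5 + 9) = 8 + 0*14 = 8 + 0 = 8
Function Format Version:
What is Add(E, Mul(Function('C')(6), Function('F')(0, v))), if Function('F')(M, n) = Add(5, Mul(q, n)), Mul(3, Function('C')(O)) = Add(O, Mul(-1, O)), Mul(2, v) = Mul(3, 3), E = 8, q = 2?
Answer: 8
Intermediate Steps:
v = Rational(9, 2) (v = Mul(Rational(1, 2), Mul(3, 3)) = Mul(Rational(1, 2), 9) = Rational(9, 2) ≈ 4.5000)
Function('C')(O) = 0 (Function('C')(O) = Mul(Rational(1, 3), Add(O, Mul(-1, O))) = Mul(Rational(1, 3), 0) = 0)
Function('F')(M, n) = Add(5, Mul(2, n))
Add(E, Mul(Function('C')(6), Function('F')(0, v))) = Add(8, Mul(0, Add(5, Mul(2, Rational(9, 2))))) = Add(8, Mul(0, Add(5, 9))) = Add(8, Mul(0, 14)) = Add(8, 0) = 8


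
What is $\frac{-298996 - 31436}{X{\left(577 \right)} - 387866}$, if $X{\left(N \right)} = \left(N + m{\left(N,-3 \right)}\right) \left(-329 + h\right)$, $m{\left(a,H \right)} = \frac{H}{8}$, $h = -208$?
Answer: $\frac{2643456}{5580109} \approx 0.47373$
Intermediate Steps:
$m{\left(a,H \right)} = \frac{H}{8}$ ($m{\left(a,H \right)} = H \frac{1}{8} = \frac{H}{8}$)
$X{\left(N \right)} = \frac{1611}{8} - 537 N$ ($X{\left(N \right)} = \left(N + \frac{1}{8} \left(-3\right)\right) \left(-329 - 208\right) = \left(N - \frac{3}{8}\right) \left(-537\right) = \left(- \frac{3}{8} + N\right) \left(-537\right) = \frac{1611}{8} - 537 N$)
$\frac{-298996 - 31436}{X{\left(577 \right)} - 387866} = \frac{-298996 - 31436}{\left(\frac{1611}{8} - 309849\right) - 387866} = - \frac{330432}{\left(\frac{1611}{8} - 309849\right) - 387866} = - \frac{330432}{- \frac{2477181}{8} - 387866} = - \frac{330432}{- \frac{5580109}{8}} = \left(-330432\right) \left(- \frac{8}{5580109}\right) = \frac{2643456}{5580109}$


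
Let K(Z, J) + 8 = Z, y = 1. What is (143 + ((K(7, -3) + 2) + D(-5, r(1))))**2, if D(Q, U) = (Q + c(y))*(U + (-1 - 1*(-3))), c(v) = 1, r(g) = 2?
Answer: 16384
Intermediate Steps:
K(Z, J) = -8 + Z
D(Q, U) = (1 + Q)*(2 + U) (D(Q, U) = (Q + 1)*(U + (-1 - 1*(-3))) = (1 + Q)*(U + (-1 + 3)) = (1 + Q)*(U + 2) = (1 + Q)*(2 + U))
(143 + ((K(7, -3) + 2) + D(-5, r(1))))**2 = (143 + (((-8 + 7) + 2) + (2 + 2 + 2*(-5) - 5*2)))**2 = (143 + ((-1 + 2) + (2 + 2 - 10 - 10)))**2 = (143 + (1 - 16))**2 = (143 - 15)**2 = 128**2 = 16384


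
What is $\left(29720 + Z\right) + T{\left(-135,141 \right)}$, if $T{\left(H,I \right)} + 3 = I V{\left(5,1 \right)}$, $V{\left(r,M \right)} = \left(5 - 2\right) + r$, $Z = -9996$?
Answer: $20849$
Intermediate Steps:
$V{\left(r,M \right)} = 3 + r$
$T{\left(H,I \right)} = -3 + 8 I$ ($T{\left(H,I \right)} = -3 + I \left(3 + 5\right) = -3 + I 8 = -3 + 8 I$)
$\left(29720 + Z\right) + T{\left(-135,141 \right)} = \left(29720 - 9996\right) + \left(-3 + 8 \cdot 141\right) = 19724 + \left(-3 + 1128\right) = 19724 + 1125 = 20849$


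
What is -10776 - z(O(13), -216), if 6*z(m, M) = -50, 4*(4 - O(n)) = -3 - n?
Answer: -32303/3 ≈ -10768.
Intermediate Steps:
O(n) = 19/4 + n/4 (O(n) = 4 - (-3 - n)/4 = 4 + (¾ + n/4) = 19/4 + n/4)
z(m, M) = -25/3 (z(m, M) = (⅙)*(-50) = -25/3)
-10776 - z(O(13), -216) = -10776 - 1*(-25/3) = -10776 + 25/3 = -32303/3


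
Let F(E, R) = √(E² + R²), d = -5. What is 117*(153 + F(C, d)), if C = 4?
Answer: 17901 + 117*√41 ≈ 18650.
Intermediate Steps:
117*(153 + F(C, d)) = 117*(153 + √(4² + (-5)²)) = 117*(153 + √(16 + 25)) = 117*(153 + √41) = 17901 + 117*√41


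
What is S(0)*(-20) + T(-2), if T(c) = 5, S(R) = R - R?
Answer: 5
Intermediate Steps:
S(R) = 0
S(0)*(-20) + T(-2) = 0*(-20) + 5 = 0 + 5 = 5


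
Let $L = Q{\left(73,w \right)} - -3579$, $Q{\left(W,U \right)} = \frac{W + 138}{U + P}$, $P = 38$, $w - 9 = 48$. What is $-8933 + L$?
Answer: $- \frac{508419}{95} \approx -5351.8$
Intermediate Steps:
$w = 57$ ($w = 9 + 48 = 57$)
$Q{\left(W,U \right)} = \frac{138 + W}{38 + U}$ ($Q{\left(W,U \right)} = \frac{W + 138}{U + 38} = \frac{138 + W}{38 + U}$)
$L = \frac{340216}{95}$ ($L = \frac{138 + 73}{38 + 57} - -3579 = \frac{1}{95} \cdot 211 + 3579 = \frac{211}{95} + 3579 = \frac{340216}{95} \approx 3581.2$)
$-8933 + L = -8933 + \frac{340216}{95} = - \frac{508419}{95}$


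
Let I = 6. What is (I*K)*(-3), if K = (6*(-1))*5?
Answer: 540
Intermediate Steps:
K = -30 (K = -6*5 = -30)
(I*K)*(-3) = (6*(-30))*(-3) = -180*(-3) = 540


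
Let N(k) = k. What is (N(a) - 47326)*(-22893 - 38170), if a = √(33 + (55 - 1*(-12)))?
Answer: 2889256908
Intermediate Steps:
a = 10 (a = √(33 + (55 + 12)) = √(33 + 67) = √100 = 10)
(N(a) - 47326)*(-22893 - 38170) = (10 - 47326)*(-22893 - 38170) = -47316*(-61063) = 2889256908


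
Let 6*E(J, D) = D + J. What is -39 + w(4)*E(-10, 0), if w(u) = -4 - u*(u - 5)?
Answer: -39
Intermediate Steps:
E(J, D) = D/6 + J/6 (E(J, D) = (D + J)/6 = D/6 + J/6)
w(u) = -4 - u*(-5 + u)
-39 + w(4)*E(-10, 0) = -39 + (-4 - 1*4² + 5*4)*((⅙)*0 + (⅙)*(-10)) = -39 + (-4 - 1*16 + 20)*(0 - 5/3) = -39 + (-4 - 16 + 20)*(-5/3) = -39 + 0*(-5/3) = -39 + 0 = -39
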